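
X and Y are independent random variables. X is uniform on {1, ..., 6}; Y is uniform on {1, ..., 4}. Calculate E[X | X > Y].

P(X > Y) = 7/12.
Summing X·P(x,y) over outcomes with X > Y gives 8/3.
E[X | X > Y] = (8/3) / (7/12) = 32/7.

32/7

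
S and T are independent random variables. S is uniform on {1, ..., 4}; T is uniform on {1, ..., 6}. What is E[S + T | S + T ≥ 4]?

P(S + T ≥ 4) = 7/8.
Summing (S+T)·P(x,y) over outcomes with S + T ≥ 4 gives 17/3.
E[S + T | S + T ≥ 4] = (17/3) / (7/8) = 136/21.

136/21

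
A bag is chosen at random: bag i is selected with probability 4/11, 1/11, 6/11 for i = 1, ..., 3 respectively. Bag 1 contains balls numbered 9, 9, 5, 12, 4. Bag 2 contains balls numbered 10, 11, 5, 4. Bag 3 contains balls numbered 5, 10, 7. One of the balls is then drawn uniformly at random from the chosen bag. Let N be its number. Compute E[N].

E[N | bag 1] = (9+9+5+12+4)/5 = 39/5.
E[N | bag 2] = (10+11+5+4)/4 = 15/2.
E[N | bag 3] = (5+10+7)/3 = 22/3.
By the law of total expectation,
E[N] = (4/11)·(39/5) + (1/11)·(15/2) + (6/11)·(22/3) = 827/110.

827/110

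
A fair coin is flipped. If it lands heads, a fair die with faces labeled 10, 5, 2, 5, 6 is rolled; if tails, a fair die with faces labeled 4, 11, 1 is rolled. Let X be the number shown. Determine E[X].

82/15

E[X | heads] = (10+5+2+5+6)/5 = 28/5.
E[X | tails] = (4+11+1)/3 = 16/3.
By the law of total expectation,
E[X] = (1/2)·(28/5) + (1/2)·(16/3) = 82/15.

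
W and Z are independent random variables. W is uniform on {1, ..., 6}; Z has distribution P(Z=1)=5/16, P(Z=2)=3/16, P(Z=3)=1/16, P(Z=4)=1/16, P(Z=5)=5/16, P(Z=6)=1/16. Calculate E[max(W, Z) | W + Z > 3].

392/83

P(W + Z > 3) = 83/96.
Summing max(W,Z)·P(x,y) over outcomes with W + Z > 3 gives 49/12.
E[max(W, Z) | W + Z > 3] = (49/12) / (83/96) = 392/83.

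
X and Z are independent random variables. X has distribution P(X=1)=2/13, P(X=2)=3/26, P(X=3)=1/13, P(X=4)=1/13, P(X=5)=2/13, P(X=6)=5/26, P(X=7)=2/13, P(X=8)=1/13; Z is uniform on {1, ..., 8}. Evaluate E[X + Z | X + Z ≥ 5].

1815/188

P(X + Z ≥ 5) = 47/52.
Summing (X+Z)·P(x,y) over outcomes with X + Z ≥ 5 gives 1815/208.
E[X + Z | X + Z ≥ 5] = (1815/208) / (47/52) = 1815/188.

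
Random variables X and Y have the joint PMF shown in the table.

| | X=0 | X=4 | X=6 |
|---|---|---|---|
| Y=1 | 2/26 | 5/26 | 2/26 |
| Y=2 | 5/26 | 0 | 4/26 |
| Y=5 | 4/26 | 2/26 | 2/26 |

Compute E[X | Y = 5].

P(Y = 5) = 4/13.
Σ X·P over the event = 0·(4/26) + 4·(2/26) + 6·(2/26) = 10/13.
E[X | Y = 5] = (10/13) / (4/13) = 5/2.

5/2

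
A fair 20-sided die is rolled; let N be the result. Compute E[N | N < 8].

Given N < 8, N is equally likely to be any of {1, 2, 3, 4, 5, 6, 7}.
E[N | N < 8] = (1 + 2 + 3 + 4 + 5 + 6 + 7) / 7 = 4.

4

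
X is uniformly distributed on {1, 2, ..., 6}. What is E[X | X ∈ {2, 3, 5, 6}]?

4

P(X ∈ {2, 3, 5, 6}) = 2/3.
Σ over the event: 2·1/6 + 3·1/6 + 5·1/6 + 6·1/6 = 8/3.
E[X | X ∈ {2, 3, 5, 6}] = (8/3) / (2/3) = 4.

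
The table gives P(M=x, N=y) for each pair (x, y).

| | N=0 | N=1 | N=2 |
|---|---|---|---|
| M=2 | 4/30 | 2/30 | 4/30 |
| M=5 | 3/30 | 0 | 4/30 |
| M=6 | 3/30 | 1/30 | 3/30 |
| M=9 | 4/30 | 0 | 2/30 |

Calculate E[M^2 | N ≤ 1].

P(N ≤ 1) = 17/30.
Σ M^2·P over the event = 4·(4/30) + 4·(2/30) + 25·(3/30) + 36·(3/30) + 36·(1/30) + 81·(4/30) = 189/10.
E[M^2 | N ≤ 1] = (189/10) / (17/30) = 567/17.

567/17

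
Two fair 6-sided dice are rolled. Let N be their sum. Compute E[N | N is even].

7

P(N is even) = 1/2.
Σ over the event: 2·1/36 + 4·1/12 + 6·5/36 + 8·5/36 + 10·1/12 + 12·1/36 = 7/2.
E[N | N is even] = (7/2) / (1/2) = 7.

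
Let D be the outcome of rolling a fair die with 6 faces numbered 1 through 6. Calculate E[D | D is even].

Given D is even, D is equally likely to be any of {2, 4, 6}.
E[D | D is even] = (2 + 4 + 6) / 3 = 4.

4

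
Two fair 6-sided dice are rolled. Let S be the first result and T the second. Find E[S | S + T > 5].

P(S + T > 5) = 13/18.
Summing S·P(x,y) over outcomes with S + T > 5 gives 53/18.
E[S | S + T > 5] = (53/18) / (13/18) = 53/13.

53/13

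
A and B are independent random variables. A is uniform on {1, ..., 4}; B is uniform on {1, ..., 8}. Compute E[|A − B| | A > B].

5/3

P(A > B) = 3/16.
Summing |A−B|·P(x,y) over outcomes with A > B gives 5/16.
E[|A − B| | A > B] = (5/16) / (3/16) = 5/3.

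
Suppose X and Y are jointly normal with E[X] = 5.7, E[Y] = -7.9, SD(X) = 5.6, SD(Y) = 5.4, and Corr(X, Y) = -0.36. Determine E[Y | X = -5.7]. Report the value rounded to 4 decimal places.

The regression of Y on X has slope ρ·σ_Y/σ_X and passes through (μ_X, μ_Y).
E[Y | X=-5.7] = -7.9 + (-0.36)·(5.4/5.6)·(-5.7 − (5.7)) = -7.9 + (-0.34714)·(-11.4) = -3.9426.

-3.9426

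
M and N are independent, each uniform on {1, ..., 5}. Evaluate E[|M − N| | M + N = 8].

4/3

P(M + N = 8) = 3/25.
Summing |M−N|·P(x,y) over outcomes with M + N = 8 gives 4/25.
E[|M − N| | M + N = 8] = (4/25) / (3/25) = 4/3.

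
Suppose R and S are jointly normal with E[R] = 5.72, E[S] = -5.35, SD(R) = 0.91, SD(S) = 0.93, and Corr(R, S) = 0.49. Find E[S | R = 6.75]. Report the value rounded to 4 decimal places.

The regression of S on R has slope ρ·σ_S/σ_R and passes through (μ_R, μ_S).
E[S | R=6.75] = -5.35 + (0.49)·(0.93/0.91)·(6.75 − (5.72)) = -5.35 + (0.50077)·(1.03) = -4.8342.

-4.8342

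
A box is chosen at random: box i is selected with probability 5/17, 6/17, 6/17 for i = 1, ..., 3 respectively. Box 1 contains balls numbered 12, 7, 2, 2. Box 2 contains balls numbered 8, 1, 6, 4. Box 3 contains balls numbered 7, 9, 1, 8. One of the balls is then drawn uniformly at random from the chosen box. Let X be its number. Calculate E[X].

E[X | box 1] = (12+7+2+2)/4 = 23/4.
E[X | box 2] = (8+1+6+4)/4 = 19/4.
E[X | box 3] = (7+9+1+8)/4 = 25/4.
E[X] = (5/17)·(23/4) + (6/17)·(19/4) + (6/17)·(25/4) = 379/68.

379/68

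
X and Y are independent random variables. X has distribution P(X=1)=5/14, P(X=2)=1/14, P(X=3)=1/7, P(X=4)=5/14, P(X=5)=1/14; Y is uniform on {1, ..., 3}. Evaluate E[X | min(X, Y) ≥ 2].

P(min(X, Y) ≥ 2) = 3/7.
Summing X·P(x,y) over outcomes with min(X, Y) ≥ 2 gives 11/7.
E[X | min(X, Y) ≥ 2] = (11/7) / (3/7) = 11/3.

11/3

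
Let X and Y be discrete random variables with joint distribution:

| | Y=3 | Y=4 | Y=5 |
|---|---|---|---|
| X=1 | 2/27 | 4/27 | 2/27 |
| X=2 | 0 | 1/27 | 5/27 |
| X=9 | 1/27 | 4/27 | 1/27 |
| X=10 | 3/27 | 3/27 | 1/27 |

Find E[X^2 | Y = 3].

P(Y = 3) = 2/9.
Summing X^2·P(X=x,Y=y) over the conditioning event gives 383/27.
E[X^2 | Y = 3] = (383/27) / (2/9) = 383/6.

383/6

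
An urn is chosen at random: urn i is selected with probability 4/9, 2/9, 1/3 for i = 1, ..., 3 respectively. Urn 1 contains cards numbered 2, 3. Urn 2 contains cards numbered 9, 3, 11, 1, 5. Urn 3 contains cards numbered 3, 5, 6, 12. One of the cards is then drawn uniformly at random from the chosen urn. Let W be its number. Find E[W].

E[W | urn 1] = (2+3)/2 = 5/2.
E[W | urn 2] = (9+3+11+1+5)/5 = 29/5.
E[W | urn 3] = (3+5+6+12)/4 = 13/2.
E[W] = (4/9)·(5/2) + (2/9)·(29/5) + (1/3)·(13/2) = 137/30.

137/30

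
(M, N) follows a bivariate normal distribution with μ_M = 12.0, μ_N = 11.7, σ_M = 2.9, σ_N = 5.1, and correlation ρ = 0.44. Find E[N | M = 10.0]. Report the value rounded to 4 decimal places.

E[N | M=x] = μ_N + ρ(σ_N/σ_M)(x − μ_M) for jointly normal variables.
E[N | M=10.0] = 11.7 + (0.44)·(5.1/2.9)·(10.0 − (12.0)) = 11.7 + (0.77379)·(-2) = 10.1524.

10.1524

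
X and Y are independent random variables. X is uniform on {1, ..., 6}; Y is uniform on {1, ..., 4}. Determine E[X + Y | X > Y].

47/7

P(X > Y) = 7/12.
Summing (X+Y)·P(x,y) over outcomes with X > Y gives 47/12.
E[X + Y | X > Y] = (47/12) / (7/12) = 47/7.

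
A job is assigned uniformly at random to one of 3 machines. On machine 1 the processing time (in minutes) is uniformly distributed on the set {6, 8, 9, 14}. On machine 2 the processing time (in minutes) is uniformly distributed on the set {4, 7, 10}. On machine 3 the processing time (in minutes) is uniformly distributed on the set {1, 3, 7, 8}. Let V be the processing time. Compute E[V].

7

E[V | machine 1] = (6+8+9+14)/4 = 37/4.
E[V | machine 2] = (4+7+10)/3 = 7.
E[V | machine 3] = (1+3+7+8)/4 = 19/4.
By the law of total expectation,
E[V] = (1/3)·(37/4) + (1/3)·(7) + (1/3)·(19/4) = 7.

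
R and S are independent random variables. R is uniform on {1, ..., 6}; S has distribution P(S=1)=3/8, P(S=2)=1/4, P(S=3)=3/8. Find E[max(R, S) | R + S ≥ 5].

P(R + S ≥ 5) = 2/3.
Summing max(R,S)·P(x,y) over outcomes with R + S ≥ 5 gives 3.
E[max(R, S) | R + S ≥ 5] = (3) / (2/3) = 9/2.

9/2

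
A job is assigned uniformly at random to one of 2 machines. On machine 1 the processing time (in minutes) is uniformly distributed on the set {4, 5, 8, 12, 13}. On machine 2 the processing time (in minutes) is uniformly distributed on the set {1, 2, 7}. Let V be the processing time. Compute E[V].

88/15

E[V | machine 1] = (4+5+8+12+13)/5 = 42/5.
E[V | machine 2] = (1+2+7)/3 = 10/3.
By the law of total expectation,
E[V] = (1/2)·(42/5) + (1/2)·(10/3) = 88/15.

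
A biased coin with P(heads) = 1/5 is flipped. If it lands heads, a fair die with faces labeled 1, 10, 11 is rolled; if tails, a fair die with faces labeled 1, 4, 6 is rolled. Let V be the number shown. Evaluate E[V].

22/5

E[V | heads] = (1+10+11)/3 = 22/3.
E[V | tails] = (1+4+6)/3 = 11/3.
By the law of total expectation,
E[V] = (1/5)·(22/3) + (4/5)·(11/3) = 22/5.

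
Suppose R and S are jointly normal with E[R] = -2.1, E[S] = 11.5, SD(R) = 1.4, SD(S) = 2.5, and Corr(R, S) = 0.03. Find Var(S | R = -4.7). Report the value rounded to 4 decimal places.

6.2444

Var(S | R=x) = (1 − ρ²)·σ_S².
Var(S | R=-4.7) = (2.5)²·(1 − (0.03)²) = 6.25·0.9991 = 6.2444.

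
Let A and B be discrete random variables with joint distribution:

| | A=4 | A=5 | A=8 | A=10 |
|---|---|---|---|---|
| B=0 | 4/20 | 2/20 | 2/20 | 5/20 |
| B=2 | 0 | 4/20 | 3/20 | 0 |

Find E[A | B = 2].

44/7

P(B = 2) = 7/20.
Σ A·P over the event = 5·(4/20) + 8·(3/20) = 11/5.
E[A | B = 2] = (11/5) / (7/20) = 44/7.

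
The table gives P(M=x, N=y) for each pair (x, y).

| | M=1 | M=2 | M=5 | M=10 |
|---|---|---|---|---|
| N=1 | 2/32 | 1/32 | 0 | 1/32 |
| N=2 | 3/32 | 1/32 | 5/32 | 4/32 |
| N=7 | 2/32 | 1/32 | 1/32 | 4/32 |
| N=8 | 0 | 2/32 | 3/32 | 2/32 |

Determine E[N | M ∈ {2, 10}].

79/16

P(M ∈ {2, 10}) = 1/2.
Σ N·P over the event = 1·(1/32) + 2·(1/32) + 7·(1/32) + 8·(2/32) + 1·(1/32) + 2·(4/32) + 7·(4/32) + 8·(2/32) = 79/32.
E[N | M ∈ {2, 10}] = (79/32) / (1/2) = 79/16.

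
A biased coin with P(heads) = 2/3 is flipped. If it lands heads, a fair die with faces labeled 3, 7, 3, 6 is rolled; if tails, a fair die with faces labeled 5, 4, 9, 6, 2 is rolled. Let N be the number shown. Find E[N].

49/10

E[N | heads] = (3+7+3+6)/4 = 19/4.
E[N | tails] = (5+4+9+6+2)/5 = 26/5.
E[N] = (2/3)·(19/4) + (1/3)·(26/5) = 49/10.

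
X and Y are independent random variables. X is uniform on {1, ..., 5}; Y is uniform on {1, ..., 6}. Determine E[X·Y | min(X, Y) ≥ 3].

18

P(min(X, Y) ≥ 3) = 2/5.
Summing XY·P(x,y) over outcomes with min(X, Y) ≥ 3 gives 36/5.
E[X·Y | min(X, Y) ≥ 3] = (36/5) / (2/5) = 18.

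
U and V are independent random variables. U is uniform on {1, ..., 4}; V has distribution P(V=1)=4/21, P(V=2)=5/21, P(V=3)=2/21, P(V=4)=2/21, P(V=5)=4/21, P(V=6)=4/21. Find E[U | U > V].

79/24

P(U > V) = 2/7.
Summing U·P(x,y) over outcomes with U > V gives 79/84.
E[U | U > V] = (79/84) / (2/7) = 79/24.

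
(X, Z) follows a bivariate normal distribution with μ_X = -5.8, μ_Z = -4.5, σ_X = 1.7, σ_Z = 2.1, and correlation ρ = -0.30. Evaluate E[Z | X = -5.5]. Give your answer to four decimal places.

-4.6112

For a bivariate normal, E[Z | X=x] = μ_Z + ρ·(σ_Z/σ_X)·(x − μ_X).
E[Z | X=-5.5] = -4.5 + (-0.30)·(2.1/1.7)·(-5.5 − (-5.8)) = -4.5 + (-0.37059)·(0.3) = -4.6112.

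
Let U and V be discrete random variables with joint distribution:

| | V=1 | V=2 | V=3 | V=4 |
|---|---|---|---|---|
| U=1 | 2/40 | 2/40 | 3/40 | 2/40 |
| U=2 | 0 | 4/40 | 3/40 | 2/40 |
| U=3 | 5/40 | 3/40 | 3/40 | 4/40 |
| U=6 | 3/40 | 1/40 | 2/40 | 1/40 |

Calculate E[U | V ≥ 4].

P(V ≥ 4) = 9/40.
Σ U·P over the event = 1·(2/40) + 2·(2/40) + 3·(4/40) + 6·(1/40) = 3/5.
E[U | V ≥ 4] = (3/5) / (9/40) = 8/3.

8/3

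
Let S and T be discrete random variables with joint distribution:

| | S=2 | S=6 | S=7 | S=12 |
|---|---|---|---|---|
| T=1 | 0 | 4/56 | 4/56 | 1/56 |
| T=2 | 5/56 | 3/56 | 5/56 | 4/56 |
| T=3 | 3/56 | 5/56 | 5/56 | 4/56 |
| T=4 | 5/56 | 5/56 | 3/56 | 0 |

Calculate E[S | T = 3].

P(T = 3) = 17/56.
Σ S·P over the event = 2·(3/56) + 6·(5/56) + 7·(5/56) + 12·(4/56) = 17/8.
E[S | T = 3] = (17/8) / (17/56) = 7.

7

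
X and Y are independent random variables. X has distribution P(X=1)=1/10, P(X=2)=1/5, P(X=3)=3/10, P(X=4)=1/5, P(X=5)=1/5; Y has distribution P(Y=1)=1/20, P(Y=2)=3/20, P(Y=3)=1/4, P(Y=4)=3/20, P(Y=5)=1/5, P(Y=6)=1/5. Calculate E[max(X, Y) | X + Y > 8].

P(X + Y > 8) = 1/4.
Summing max(X,Y)·P(x,y) over outcomes with X + Y > 8 gives 139/100.
E[max(X, Y) | X + Y > 8] = (139/100) / (1/4) = 139/25.

139/25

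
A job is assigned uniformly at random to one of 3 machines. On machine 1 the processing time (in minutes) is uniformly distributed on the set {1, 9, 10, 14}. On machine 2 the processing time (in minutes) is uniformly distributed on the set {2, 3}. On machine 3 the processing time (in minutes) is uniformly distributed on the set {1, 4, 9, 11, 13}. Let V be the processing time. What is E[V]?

E[V | machine 1] = (1+9+10+14)/4 = 17/2.
E[V | machine 2] = (2+3)/2 = 5/2.
E[V | machine 3] = (1+4+9+11+13)/5 = 38/5.
E[V] = (1/3)·(17/2) + (1/3)·(5/2) + (1/3)·(38/5) = 31/5.

31/5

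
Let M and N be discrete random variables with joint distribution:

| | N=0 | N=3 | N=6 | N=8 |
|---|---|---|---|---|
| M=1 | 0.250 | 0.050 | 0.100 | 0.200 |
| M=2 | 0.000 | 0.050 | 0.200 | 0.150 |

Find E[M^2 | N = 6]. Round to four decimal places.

P(N = 6) = 0.300.
Summing M^2·P(M=x,N=y) over the conditioning event gives 0.900.
E[M^2 | N = 6] = (0.900) / (0.300) = 3.0000.

3.0000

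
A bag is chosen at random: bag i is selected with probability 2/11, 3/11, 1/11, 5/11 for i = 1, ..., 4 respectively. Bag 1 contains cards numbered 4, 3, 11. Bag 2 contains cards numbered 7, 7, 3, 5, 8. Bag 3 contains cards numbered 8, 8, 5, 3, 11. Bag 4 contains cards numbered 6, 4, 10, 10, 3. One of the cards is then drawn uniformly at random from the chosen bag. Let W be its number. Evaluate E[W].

70/11

E[W | bag 1] = (4+3+11)/3 = 6.
E[W | bag 2] = (7+7+3+5+8)/5 = 6.
E[W | bag 3] = (8+8+5+3+11)/5 = 7.
E[W | bag 4] = (6+4+10+10+3)/5 = 33/5.
By the law of total expectation,
E[W] = (2/11)·(6) + (3/11)·(6) + (1/11)·(7) + (5/11)·(33/5) = 70/11.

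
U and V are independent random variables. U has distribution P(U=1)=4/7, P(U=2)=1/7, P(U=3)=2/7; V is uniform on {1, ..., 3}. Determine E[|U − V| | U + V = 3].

1

P(U + V = 3) = 5/21.
Summing |U−V|·P(x,y) over outcomes with U + V = 3 gives 5/21.
E[|U − V| | U + V = 3] = (5/21) / (5/21) = 1.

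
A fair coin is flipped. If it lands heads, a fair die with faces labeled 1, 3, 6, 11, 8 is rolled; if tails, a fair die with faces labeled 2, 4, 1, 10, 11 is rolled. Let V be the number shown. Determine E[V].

57/10

E[V | heads] = (1+3+6+11+8)/5 = 29/5.
E[V | tails] = (2+4+1+10+11)/5 = 28/5.
E[V] = (1/2)·(29/5) + (1/2)·(28/5) = 57/10.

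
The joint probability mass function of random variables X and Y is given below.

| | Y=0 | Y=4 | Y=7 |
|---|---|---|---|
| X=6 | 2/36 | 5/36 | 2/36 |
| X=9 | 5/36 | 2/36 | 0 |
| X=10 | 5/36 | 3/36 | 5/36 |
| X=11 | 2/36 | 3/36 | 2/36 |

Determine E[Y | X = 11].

26/7

P(X = 11) = 7/36.
Σ Y·P over the event = 0·(2/36) + 4·(3/36) + 7·(2/36) = 13/18.
E[Y | X = 11] = (13/18) / (7/36) = 26/7.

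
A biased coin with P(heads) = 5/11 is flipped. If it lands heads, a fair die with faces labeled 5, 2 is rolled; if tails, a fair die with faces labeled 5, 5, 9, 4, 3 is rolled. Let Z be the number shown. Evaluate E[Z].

E[Z | heads] = (5+2)/2 = 7/2.
E[Z | tails] = (5+5+9+4+3)/5 = 26/5.
E[Z] = (5/11)·(7/2) + (6/11)·(26/5) = 487/110.

487/110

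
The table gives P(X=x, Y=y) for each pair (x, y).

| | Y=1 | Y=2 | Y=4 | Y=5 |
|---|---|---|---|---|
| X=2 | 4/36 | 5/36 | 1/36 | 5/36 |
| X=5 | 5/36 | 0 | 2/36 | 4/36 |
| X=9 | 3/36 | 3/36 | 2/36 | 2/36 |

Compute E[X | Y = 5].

P(Y = 5) = 11/36.
Σ X·P over the event = 2·(5/36) + 5·(4/36) + 9·(2/36) = 4/3.
E[X | Y = 5] = (4/3) / (11/36) = 48/11.

48/11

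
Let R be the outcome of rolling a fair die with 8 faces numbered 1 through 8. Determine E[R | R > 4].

Given R > 4, R is equally likely to be any of {5, 6, 7, 8}.
E[R | R > 4] = (5 + 6 + 7 + 8) / 4 = 13/2.

13/2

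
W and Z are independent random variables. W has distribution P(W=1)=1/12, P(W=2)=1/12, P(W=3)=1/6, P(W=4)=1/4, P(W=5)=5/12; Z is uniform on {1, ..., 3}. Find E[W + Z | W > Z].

P(W > Z) = 29/36.
Summing (W+Z)·P(x,y) over outcomes with W > Z gives 5.
E[W + Z | W > Z] = (5) / (29/36) = 180/29.

180/29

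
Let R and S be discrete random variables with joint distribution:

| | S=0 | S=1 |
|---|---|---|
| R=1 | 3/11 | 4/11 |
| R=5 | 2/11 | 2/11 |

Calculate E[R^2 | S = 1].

P(S = 1) = 6/11.
Σ R^2·P over the event = 1·(4/11) + 25·(2/11) = 54/11.
E[R^2 | S = 1] = (54/11) / (6/11) = 9.

9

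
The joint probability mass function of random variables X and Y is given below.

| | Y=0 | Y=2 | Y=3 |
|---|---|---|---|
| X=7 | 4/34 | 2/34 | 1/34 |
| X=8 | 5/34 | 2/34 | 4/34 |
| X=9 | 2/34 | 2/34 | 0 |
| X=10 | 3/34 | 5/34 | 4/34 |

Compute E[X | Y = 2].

P(Y = 2) = 11/34.
Summing X·P(X=x,Y=y) over the conditioning event gives 49/17.
E[X | Y = 2] = (49/17) / (11/34) = 98/11.

98/11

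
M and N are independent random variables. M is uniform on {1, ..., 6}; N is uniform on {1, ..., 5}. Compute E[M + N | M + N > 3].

P(M + N > 3) = 9/10.
Summing (M+N)·P(x,y) over outcomes with M + N > 3 gives 187/30.
E[M + N | M + N > 3] = (187/30) / (9/10) = 187/27.

187/27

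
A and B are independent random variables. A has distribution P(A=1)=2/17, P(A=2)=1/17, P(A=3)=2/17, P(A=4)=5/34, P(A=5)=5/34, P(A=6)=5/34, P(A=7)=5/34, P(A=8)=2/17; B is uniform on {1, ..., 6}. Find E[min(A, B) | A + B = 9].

81/28

P(A + B = 9) = 7/51.
Summing min(A,B)·P(x,y) over outcomes with A + B = 9 gives 27/68.
E[min(A, B) | A + B = 9] = (27/68) / (7/51) = 81/28.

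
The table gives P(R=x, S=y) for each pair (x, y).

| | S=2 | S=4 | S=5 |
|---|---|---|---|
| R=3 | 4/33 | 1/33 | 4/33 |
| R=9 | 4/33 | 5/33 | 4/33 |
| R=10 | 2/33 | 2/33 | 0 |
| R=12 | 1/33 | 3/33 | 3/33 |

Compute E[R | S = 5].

P(S = 5) = 1/3.
Summing R·P(R=x,S=y) over the conditioning event gives 28/11.
E[R | S = 5] = (28/11) / (1/3) = 84/11.

84/11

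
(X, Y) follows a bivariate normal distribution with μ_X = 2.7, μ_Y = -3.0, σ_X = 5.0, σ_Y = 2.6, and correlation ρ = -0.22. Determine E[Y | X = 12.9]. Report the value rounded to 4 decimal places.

-4.1669

The regression of Y on X has slope ρ·σ_Y/σ_X and passes through (μ_X, μ_Y).
E[Y | X=12.9] = -3.0 + (-0.22)·(2.6/5.0)·(12.9 − (2.7)) = -3.0 + (-0.1144)·(10.2) = -4.1669.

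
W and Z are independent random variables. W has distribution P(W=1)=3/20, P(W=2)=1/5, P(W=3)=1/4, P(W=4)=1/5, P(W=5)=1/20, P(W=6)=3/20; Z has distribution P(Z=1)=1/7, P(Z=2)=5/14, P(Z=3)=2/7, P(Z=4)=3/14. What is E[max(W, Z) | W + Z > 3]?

P(W + Z > 3) = 251/280.
Summing max(W,Z)·P(x,y) over outcomes with W + Z > 3 gives 979/280.
E[max(W, Z) | W + Z > 3] = (979/280) / (251/280) = 979/251.

979/251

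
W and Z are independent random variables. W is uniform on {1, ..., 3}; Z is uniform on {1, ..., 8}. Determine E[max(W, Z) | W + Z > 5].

89/15

P(W + Z > 5) = 5/8.
Summing max(W,Z)·P(x,y) over outcomes with W + Z > 5 gives 89/24.
E[max(W, Z) | W + Z > 5] = (89/24) / (5/8) = 89/15.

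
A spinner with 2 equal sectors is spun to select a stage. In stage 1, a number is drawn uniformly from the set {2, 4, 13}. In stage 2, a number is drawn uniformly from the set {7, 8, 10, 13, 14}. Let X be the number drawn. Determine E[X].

E[X | stage 1] = (2+4+13)/3 = 19/3.
E[X | stage 2] = (7+8+10+13+14)/5 = 52/5.
By the law of total expectation,
E[X] = (1/2)·(19/3) + (1/2)·(52/5) = 251/30.

251/30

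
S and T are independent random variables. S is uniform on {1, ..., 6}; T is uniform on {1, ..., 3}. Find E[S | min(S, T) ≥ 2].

Outcomes with min(S, T) ≥ 2: (2,2), (2,3), (3,2), (3,3), (4,2), (4,3), (5,2), (5,3), (6,2), (6,3), each with probability 1/18.
E[S | min(S, T) ≥ 2] = (2 + 2 + 3 + 3 + 4 + 4 + 5 + 5 + 6 + 6) / 10 = 4.

4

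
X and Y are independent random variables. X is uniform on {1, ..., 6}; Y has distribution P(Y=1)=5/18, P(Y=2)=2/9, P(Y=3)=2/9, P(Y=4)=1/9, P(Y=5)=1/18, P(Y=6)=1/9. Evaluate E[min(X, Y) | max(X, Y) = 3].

P(max(X, Y) = 3) = 7/36.
Summing min(X,Y)·P(x,y) over outcomes with max(X, Y) = 3 gives 37/108.
E[min(X, Y) | max(X, Y) = 3] = (37/108) / (7/36) = 37/21.

37/21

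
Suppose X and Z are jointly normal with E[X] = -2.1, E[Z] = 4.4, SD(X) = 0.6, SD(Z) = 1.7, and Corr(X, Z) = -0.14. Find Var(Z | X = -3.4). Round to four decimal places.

2.8334

For a bivariate normal, Var(Z | X=x) = σ_Z²(1 − ρ²).
Var(Z | X=-3.4) = (1.7)²·(1 − (-0.14)²) = 2.89·0.9804 = 2.8334.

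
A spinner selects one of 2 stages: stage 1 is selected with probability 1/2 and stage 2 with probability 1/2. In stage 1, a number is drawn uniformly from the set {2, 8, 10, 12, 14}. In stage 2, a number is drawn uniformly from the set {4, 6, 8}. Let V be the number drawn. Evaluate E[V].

E[V | stage 1] = (2+8+10+12+14)/5 = 46/5.
E[V | stage 2] = (4+6+8)/3 = 6.
By the law of total expectation,
E[V] = (1/2)·(46/5) + (1/2)·(6) = 38/5.

38/5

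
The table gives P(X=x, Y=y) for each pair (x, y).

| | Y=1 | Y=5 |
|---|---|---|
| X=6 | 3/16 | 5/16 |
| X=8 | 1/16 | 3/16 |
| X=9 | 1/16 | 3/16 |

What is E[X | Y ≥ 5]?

81/11

P(Y ≥ 5) = 11/16.
Σ X·P over the event = 6·(5/16) + 8·(3/16) + 9·(3/16) = 81/16.
E[X | Y ≥ 5] = (81/16) / (11/16) = 81/11.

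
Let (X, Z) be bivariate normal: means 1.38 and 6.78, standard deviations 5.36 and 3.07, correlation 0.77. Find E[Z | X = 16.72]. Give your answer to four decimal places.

The regression of Z on X has slope ρ·σ_Z/σ_X and passes through (μ_X, μ_Z).
E[Z | X=16.72] = 6.78 + (0.77)·(3.07/5.36)·(16.72 − (1.38)) = 6.78 + (0.441026)·(15.34) = 13.5453.

13.5453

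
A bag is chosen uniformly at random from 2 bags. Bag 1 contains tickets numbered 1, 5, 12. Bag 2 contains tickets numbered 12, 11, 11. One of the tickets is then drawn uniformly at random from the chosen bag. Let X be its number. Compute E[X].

E[X | bag 1] = (1+5+12)/3 = 6.
E[X | bag 2] = (12+11+11)/3 = 34/3.
E[X] = (1/2)·(6) + (1/2)·(34/3) = 26/3.

26/3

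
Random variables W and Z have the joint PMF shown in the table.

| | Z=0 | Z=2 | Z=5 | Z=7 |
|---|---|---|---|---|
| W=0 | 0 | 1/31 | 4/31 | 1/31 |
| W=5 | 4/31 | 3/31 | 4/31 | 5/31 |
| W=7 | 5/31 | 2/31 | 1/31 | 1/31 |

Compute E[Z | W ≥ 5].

77/25

P(W ≥ 5) = 25/31.
Summing Z·P(W=x,Z=y) over the conditioning event gives 77/31.
E[Z | W ≥ 5] = (77/31) / (25/31) = 77/25.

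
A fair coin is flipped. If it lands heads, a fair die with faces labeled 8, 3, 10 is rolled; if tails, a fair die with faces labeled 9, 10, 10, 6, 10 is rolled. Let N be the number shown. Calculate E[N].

E[N | heads] = (8+3+10)/3 = 7.
E[N | tails] = (9+10+10+6+10)/5 = 9.
By the law of total expectation,
E[N] = (1/2)·(7) + (1/2)·(9) = 8.

8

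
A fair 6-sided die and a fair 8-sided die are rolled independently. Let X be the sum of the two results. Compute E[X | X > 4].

26/3

P(X > 4) = 7/8.
E[X | X > 4] = (91/12) / (7/8) = 26/3.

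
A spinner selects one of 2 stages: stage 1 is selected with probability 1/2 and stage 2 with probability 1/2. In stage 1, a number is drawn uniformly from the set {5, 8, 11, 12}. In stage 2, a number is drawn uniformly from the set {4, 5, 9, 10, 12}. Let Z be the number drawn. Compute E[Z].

E[Z | stage 1] = (5+8+11+12)/4 = 9.
E[Z | stage 2] = (4+5+9+10+12)/5 = 8.
By the law of total expectation,
E[Z] = (1/2)·(9) + (1/2)·(8) = 17/2.

17/2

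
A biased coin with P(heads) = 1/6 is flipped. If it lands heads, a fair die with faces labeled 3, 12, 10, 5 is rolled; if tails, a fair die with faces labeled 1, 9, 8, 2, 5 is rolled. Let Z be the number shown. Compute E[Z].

65/12

E[Z | heads] = (3+12+10+5)/4 = 15/2.
E[Z | tails] = (1+9+8+2+5)/5 = 5.
E[Z] = (1/6)·(15/2) + (5/6)·(5) = 65/12.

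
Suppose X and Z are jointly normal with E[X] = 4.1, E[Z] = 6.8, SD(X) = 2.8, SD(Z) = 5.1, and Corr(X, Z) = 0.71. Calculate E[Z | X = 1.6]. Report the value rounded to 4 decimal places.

E[Z | X=x] = μ_Z + ρ(σ_Z/σ_X)(x − μ_X) for jointly normal variables.
E[Z | X=1.6] = 6.8 + (0.71)·(5.1/2.8)·(1.6 − (4.1)) = 6.8 + (1.2932)·(-2.5) = 3.5670.

3.5670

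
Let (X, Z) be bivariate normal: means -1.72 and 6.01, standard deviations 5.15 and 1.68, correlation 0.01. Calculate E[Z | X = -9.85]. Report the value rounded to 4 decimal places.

5.9835

The regression of Z on X has slope ρ·σ_Z/σ_X and passes through (μ_X, μ_Z).
E[Z | X=-9.85] = 6.01 + (0.01)·(1.68/5.15)·(-9.85 − (-1.72)) = 6.01 + (0.0032621)·(-8.13) = 5.9835.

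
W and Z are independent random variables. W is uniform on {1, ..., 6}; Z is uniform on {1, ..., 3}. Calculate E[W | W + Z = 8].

P(W + Z = 8) = 1/9.
Summing W·P(x,y) over outcomes with W + Z = 8 gives 11/18.
E[W | W + Z = 8] = (11/18) / (1/9) = 11/2.

11/2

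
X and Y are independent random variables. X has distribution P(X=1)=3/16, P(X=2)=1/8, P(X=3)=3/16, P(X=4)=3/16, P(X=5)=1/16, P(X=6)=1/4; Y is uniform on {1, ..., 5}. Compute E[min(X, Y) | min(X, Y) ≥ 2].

P(min(X, Y) ≥ 2) = 13/20.
Summing min(X,Y)·P(x,y) over outcomes with min(X, Y) ≥ 2 gives 79/40.
E[min(X, Y) | min(X, Y) ≥ 2] = (79/40) / (13/20) = 79/26.

79/26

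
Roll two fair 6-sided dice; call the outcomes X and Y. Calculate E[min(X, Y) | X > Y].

7/3

P(X > Y) = 5/12.
Summing min(X,Y)·P(x,y) over outcomes with X > Y gives 35/36.
E[min(X, Y) | X > Y] = (35/36) / (5/12) = 7/3.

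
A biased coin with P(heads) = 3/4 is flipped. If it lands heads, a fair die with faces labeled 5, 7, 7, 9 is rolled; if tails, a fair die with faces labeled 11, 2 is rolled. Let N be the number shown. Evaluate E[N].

E[N | heads] = (5+7+7+9)/4 = 7.
E[N | tails] = (11+2)/2 = 13/2.
E[N] = (3/4)·(7) + (1/4)·(13/2) = 55/8.

55/8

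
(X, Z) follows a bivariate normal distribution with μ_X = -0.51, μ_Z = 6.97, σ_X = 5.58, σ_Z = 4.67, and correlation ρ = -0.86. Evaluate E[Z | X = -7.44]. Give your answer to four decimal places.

The regression of Z on X has slope ρ·σ_Z/σ_X and passes through (μ_X, μ_Z).
E[Z | X=-7.44] = 6.97 + (-0.86)·(4.67/5.58)·(-7.44 − (-0.51)) = 6.97 + (-0.71975)·(-6.93) = 11.9579.

11.9579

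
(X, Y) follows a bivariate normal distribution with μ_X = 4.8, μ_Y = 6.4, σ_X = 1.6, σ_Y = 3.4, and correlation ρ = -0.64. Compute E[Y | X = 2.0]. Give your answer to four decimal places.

10.2080

For a bivariate normal, E[Y | X=x] = μ_Y + ρ·(σ_Y/σ_X)·(x − μ_X).
E[Y | X=2.0] = 6.4 + (-0.64)·(3.4/1.6)·(2.0 − (4.8)) = 6.4 + (-1.36)·(-2.8) = 10.2080.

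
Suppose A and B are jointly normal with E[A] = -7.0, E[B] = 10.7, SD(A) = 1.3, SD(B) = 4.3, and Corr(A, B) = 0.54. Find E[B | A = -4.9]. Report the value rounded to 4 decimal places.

For a bivariate normal, E[B | A=x] = μ_B + ρ·(σ_B/σ_A)·(x − μ_A).
E[B | A=-4.9] = 10.7 + (0.54)·(4.3/1.3)·(-4.9 − (-7.0)) = 10.7 + (1.78615)·(2.1) = 14.4509.

14.4509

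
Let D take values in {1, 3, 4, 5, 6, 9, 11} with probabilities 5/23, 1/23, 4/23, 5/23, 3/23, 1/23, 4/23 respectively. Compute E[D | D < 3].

1

P(D < 3) = 5/23.
Σ over the event: 1·5/23 = 5/23.
E[D | D < 3] = (5/23) / (5/23) = 1.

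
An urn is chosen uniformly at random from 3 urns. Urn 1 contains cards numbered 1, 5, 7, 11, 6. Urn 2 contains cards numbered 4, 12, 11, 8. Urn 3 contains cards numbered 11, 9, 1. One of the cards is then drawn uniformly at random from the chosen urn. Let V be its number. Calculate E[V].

E[V | urn 1] = (1+5+7+11+6)/5 = 6.
E[V | urn 2] = (4+12+11+8)/4 = 35/4.
E[V | urn 3] = (11+9+1)/3 = 7.
By the law of total expectation,
E[V] = (1/3)·(6) + (1/3)·(35/4) + (1/3)·(7) = 29/4.

29/4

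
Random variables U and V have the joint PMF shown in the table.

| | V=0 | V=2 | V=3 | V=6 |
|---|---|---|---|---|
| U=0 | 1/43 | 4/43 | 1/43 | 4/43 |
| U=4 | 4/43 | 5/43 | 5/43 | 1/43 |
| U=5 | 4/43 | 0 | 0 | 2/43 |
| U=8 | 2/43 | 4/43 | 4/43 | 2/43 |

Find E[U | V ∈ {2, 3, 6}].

P(V ∈ {2, 3, 6}) = 32/43.
Summing U·P(U=x,V=y) over the conditioning event gives 134/43.
E[U | V ∈ {2, 3, 6}] = (134/43) / (32/43) = 67/16.

67/16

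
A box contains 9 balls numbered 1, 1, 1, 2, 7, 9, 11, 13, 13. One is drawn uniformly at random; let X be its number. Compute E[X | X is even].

P(X is even) = 1/9.
Σ over the event: 2·1/9 = 2/9.
E[X | X is even] = (2/9) / (1/9) = 2.

2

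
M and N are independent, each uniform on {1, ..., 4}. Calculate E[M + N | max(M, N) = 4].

Outcomes with max(M, N) = 4: (1,4), (2,4), (3,4), (4,1), (4,2), (4,3), (4,4), each with probability 1/16.
E[M + N | max(M, N) = 4] = (5 + 6 + 7 + 5 + 6 + 7 + 8) / 7 = 44/7.

44/7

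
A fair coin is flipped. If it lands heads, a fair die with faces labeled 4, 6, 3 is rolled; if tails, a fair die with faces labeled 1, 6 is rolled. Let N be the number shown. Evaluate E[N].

E[N | heads] = (4+6+3)/3 = 13/3.
E[N | tails] = (1+6)/2 = 7/2.
By the law of total expectation,
E[N] = (1/2)·(13/3) + (1/2)·(7/2) = 47/12.

47/12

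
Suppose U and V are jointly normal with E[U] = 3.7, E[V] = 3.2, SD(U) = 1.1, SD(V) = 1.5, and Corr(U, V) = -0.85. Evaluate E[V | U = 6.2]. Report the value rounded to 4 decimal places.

0.3023

E[V | U=x] = μ_V + ρ(σ_V/σ_U)(x − μ_U) for jointly normal variables.
E[V | U=6.2] = 3.2 + (-0.85)·(1.5/1.1)·(6.2 − (3.7)) = 3.2 + (-1.1591)·(2.5) = 0.3023.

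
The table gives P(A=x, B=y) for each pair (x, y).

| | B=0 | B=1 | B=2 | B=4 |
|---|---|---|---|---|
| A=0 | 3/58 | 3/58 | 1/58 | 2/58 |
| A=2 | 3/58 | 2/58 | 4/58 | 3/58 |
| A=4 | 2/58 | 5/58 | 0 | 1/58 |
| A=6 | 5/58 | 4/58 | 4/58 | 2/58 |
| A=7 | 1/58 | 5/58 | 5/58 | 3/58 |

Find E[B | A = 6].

4/3

P(A = 6) = 15/58.
Summing B·P(A=x,B=y) over the conditioning event gives 10/29.
E[B | A = 6] = (10/29) / (15/58) = 4/3.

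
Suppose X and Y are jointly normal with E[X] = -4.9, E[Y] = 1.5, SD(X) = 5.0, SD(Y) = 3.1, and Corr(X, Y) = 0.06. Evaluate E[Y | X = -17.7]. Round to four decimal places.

1.0238

For a bivariate normal, E[Y | X=x] = μ_Y + ρ·(σ_Y/σ_X)·(x − μ_X).
E[Y | X=-17.7] = 1.5 + (0.06)·(3.1/5.0)·(-17.7 − (-4.9)) = 1.5 + (0.0372)·(-12.8) = 1.0238.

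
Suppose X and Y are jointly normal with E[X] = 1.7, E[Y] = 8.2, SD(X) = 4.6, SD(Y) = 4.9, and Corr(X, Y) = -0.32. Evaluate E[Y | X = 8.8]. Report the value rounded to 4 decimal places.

The regression of Y on X has slope ρ·σ_Y/σ_X and passes through (μ_X, μ_Y).
E[Y | X=8.8] = 8.2 + (-0.32)·(4.9/4.6)·(8.8 − (1.7)) = 8.2 + (-0.34087)·(7.1) = 5.7798.

5.7798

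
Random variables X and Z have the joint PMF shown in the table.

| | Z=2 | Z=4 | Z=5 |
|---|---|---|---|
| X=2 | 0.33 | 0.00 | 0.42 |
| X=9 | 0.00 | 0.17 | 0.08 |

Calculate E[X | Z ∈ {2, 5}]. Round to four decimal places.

2.6747

P(Z ∈ {2, 5}) = 0.83.
Summing X·P(X=x,Z=y) over the conditioning event gives 2.22.
E[X | Z ∈ {2, 5}] = (2.22) / (0.83) = 2.6747.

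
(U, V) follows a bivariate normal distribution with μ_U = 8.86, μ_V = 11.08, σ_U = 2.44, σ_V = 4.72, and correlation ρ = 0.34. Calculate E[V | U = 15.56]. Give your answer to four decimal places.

15.4866

The regression of V on U has slope ρ·σ_V/σ_U and passes through (μ_U, μ_V).
E[V | U=15.56] = 11.08 + (0.34)·(4.72/2.44)·(15.56 − (8.86)) = 11.08 + (0.6577)·(6.7) = 15.4866.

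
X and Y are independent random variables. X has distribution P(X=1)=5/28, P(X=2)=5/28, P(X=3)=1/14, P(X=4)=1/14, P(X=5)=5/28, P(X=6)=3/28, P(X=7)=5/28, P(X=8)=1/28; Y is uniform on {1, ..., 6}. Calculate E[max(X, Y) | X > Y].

P(X > Y) = 43/84.
Summing max(X,Y)·P(x,y) over outcomes with X > Y gives 247/84.
E[max(X, Y) | X > Y] = (247/84) / (43/84) = 247/43.

247/43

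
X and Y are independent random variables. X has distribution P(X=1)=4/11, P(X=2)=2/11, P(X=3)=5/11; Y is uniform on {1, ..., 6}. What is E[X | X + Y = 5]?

23/11

P(X + Y = 5) = 1/6.
Summing X·P(x,y) over outcomes with X + Y = 5 gives 23/66.
E[X | X + Y = 5] = (23/66) / (1/6) = 23/11.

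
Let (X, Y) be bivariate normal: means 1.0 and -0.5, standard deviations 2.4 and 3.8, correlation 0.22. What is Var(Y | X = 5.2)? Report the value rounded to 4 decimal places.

The conditional variance in a bivariate normal is σ_Y²(1 − ρ²), independent of x.
Var(Y | X=5.2) = (3.8)²·(1 − (0.22)²) = 14.44·0.9516 = 13.7411.

13.7411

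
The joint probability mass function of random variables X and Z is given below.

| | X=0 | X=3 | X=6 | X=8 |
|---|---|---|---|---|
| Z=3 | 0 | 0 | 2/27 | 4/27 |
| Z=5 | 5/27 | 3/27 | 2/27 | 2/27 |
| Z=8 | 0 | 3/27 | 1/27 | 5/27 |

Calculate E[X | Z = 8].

P(Z = 8) = 1/3.
Σ X·P over the event = 3·(3/27) + 6·(1/27) + 8·(5/27) = 55/27.
E[X | Z = 8] = (55/27) / (1/3) = 55/9.

55/9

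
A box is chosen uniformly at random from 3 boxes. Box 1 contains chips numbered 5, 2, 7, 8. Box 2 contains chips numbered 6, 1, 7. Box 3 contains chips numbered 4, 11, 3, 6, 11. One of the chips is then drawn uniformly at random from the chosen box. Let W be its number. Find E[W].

103/18

E[W | box 1] = (5+2+7+8)/4 = 11/2.
E[W | box 2] = (6+1+7)/3 = 14/3.
E[W | box 3] = (4+11+3+6+11)/5 = 7.
E[W] = (1/3)·(11/2) + (1/3)·(14/3) + (1/3)·(7) = 103/18.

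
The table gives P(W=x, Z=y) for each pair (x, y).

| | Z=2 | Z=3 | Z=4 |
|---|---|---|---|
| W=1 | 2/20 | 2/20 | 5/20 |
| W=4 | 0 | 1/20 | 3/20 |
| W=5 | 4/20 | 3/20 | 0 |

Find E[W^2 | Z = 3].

P(Z = 3) = 3/10.
Σ W^2·P over the event = 1·(2/20) + 16·(1/20) + 25·(3/20) = 93/20.
E[W^2 | Z = 3] = (93/20) / (3/10) = 31/2.

31/2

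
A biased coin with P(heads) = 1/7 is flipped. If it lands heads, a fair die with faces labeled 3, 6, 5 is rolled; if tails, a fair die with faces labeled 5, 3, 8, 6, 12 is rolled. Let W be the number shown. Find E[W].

682/105

E[W | heads] = (3+6+5)/3 = 14/3.
E[W | tails] = (5+3+8+6+12)/5 = 34/5.
By the law of total expectation,
E[W] = (1/7)·(14/3) + (6/7)·(34/5) = 682/105.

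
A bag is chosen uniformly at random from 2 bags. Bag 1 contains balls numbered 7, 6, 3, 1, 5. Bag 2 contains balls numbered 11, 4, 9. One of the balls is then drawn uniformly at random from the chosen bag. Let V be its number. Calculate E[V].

31/5

E[V | bag 1] = (7+6+3+1+5)/5 = 22/5.
E[V | bag 2] = (11+4+9)/3 = 8.
E[V] = (1/2)·(22/5) + (1/2)·(8) = 31/5.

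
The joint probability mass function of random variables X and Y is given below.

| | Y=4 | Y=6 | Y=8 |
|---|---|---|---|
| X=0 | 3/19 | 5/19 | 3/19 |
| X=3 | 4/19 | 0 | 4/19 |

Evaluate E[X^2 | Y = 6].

0

P(Y = 6) = 5/19.
Σ X^2·P over the event = 0·(5/19) = 0.
E[X^2 | Y = 6] = (0) / (5/19) = 0.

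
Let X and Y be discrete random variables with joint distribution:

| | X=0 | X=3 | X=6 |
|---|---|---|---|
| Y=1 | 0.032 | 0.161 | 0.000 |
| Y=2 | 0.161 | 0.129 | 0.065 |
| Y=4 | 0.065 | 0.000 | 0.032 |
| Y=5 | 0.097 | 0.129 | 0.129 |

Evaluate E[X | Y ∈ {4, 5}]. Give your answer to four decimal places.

2.9934

P(Y ∈ {4, 5}) = 0.452.
Σ X·P over the event = 0·(0.065) + 0·(0.097) + 3·(0.129) + 6·(0.032) + 6·(0.129) = 1.353.
E[X | Y ∈ {4, 5}] = (1.353) / (0.452) = 2.9934.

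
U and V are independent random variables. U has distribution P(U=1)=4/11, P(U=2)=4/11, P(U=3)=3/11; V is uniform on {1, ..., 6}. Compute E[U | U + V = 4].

21/11

P(U + V = 4) = 1/6.
Summing U·P(x,y) over outcomes with U + V = 4 gives 7/22.
E[U | U + V = 4] = (7/22) / (1/6) = 21/11.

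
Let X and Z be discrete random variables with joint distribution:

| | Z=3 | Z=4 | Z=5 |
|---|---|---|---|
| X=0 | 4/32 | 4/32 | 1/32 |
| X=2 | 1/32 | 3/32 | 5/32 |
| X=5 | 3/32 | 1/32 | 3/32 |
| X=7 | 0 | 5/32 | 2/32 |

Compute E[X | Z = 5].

39/11

P(Z = 5) = 11/32.
Σ X·P over the event = 0·(1/32) + 2·(5/32) + 5·(3/32) + 7·(2/32) = 39/32.
E[X | Z = 5] = (39/32) / (11/32) = 39/11.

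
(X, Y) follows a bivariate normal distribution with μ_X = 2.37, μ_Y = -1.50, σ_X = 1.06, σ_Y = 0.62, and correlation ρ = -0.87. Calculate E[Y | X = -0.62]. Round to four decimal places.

0.0215

For a bivariate normal, E[Y | X=x] = μ_Y + ρ·(σ_Y/σ_X)·(x − μ_X).
E[Y | X=-0.62] = -1.50 + (-0.87)·(0.62/1.06)·(-0.62 − (2.37)) = -1.50 + (-0.50887)·(-2.99) = 0.0215.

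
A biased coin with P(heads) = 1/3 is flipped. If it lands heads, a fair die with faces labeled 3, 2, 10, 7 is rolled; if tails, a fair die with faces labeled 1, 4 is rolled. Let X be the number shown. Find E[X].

7/2

E[X | heads] = (3+2+10+7)/4 = 11/2.
E[X | tails] = (1+4)/2 = 5/2.
By the law of total expectation,
E[X] = (1/3)·(11/2) + (2/3)·(5/2) = 7/2.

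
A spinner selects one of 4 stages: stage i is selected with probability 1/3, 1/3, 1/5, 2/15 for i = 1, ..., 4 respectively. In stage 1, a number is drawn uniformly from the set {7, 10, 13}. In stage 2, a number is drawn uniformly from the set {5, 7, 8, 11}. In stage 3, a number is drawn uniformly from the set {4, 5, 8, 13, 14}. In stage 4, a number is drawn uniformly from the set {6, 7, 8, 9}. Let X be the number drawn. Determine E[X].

E[X | stage 1] = (7+10+13)/3 = 10.
E[X | stage 2] = (5+7+8+11)/4 = 31/4.
E[X | stage 3] = (4+5+8+13+14)/5 = 44/5.
E[X | stage 4] = (6+7+8+9)/4 = 15/2.
E[X] = (1/3)·(10) + (1/3)·(31/4) + (1/5)·(44/5) + (2/15)·(15/2) = 2603/300.

2603/300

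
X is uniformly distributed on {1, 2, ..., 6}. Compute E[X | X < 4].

2

Given X < 4, X is equally likely to be any of {1, 2, 3}.
E[X | X < 4] = (1 + 2 + 3) / 3 = 2.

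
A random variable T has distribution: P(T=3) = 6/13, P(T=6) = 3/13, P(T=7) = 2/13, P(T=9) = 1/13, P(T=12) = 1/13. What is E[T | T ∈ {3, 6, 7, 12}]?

P(T ∈ {3, 6, 7, 12}) = 12/13.
Σ over the event: 3·6/13 + 6·3/13 + 7·2/13 + 12·1/13 = 62/13.
E[T | T ∈ {3, 6, 7, 12}] = (62/13) / (12/13) = 31/6.

31/6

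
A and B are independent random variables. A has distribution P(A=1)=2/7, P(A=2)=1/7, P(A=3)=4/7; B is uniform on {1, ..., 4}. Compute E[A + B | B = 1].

23/7

P(B = 1) = 1/4.
Summing (A+B)·P(x,y) over outcomes with B = 1 gives 23/28.
E[A + B | B = 1] = (23/28) / (1/4) = 23/7.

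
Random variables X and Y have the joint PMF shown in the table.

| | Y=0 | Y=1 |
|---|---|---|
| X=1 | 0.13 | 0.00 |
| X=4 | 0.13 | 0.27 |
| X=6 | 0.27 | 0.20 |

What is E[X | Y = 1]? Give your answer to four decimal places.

4.8511

P(Y = 1) = 0.47.
Σ X·P over the event = 4·(0.27) + 6·(0.20) = 2.28.
E[X | Y = 1] = (2.28) / (0.47) = 4.8511.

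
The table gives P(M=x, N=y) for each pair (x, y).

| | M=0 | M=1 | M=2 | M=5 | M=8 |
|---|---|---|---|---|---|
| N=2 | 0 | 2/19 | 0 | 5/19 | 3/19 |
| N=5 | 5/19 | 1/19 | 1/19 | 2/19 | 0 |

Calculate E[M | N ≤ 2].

51/10

P(N ≤ 2) = 10/19.
Σ M·P over the event = 1·(2/19) + 5·(5/19) + 8·(3/19) = 51/19.
E[M | N ≤ 2] = (51/19) / (10/19) = 51/10.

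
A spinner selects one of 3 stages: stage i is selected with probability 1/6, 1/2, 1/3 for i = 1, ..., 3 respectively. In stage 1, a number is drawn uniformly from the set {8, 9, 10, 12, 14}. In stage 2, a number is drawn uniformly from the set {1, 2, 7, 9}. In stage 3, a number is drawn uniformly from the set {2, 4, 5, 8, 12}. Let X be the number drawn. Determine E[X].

E[X | stage 1] = (8+9+10+12+14)/5 = 53/5.
E[X | stage 2] = (1+2+7+9)/4 = 19/4.
E[X | stage 3] = (2+4+5+8+12)/5 = 31/5.
By the law of total expectation,
E[X] = (1/6)·(53/5) + (1/2)·(19/4) + (1/3)·(31/5) = 149/24.

149/24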